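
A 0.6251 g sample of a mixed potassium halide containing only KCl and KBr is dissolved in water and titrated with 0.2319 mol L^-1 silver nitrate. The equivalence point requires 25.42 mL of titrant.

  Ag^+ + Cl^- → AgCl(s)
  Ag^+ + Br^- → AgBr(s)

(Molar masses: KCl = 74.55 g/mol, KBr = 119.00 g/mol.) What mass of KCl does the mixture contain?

0.1281 g

n(AgNO3) = 0.02542 × 0.2319 = 5.895 × 10^-3 mol
Let x = n(KCl), y = n(KBr).
Titrant: 1x + 1y = 5.895 × 10^-3;  mass: 74.55x + 119.00y = 0.6251
Solving, x = 1.719 × 10^-3 mol, y = 4.176 × 10^-3 mol
mass of KCl = 1.719 × 10^-3 × 74.55 = 0.1281 g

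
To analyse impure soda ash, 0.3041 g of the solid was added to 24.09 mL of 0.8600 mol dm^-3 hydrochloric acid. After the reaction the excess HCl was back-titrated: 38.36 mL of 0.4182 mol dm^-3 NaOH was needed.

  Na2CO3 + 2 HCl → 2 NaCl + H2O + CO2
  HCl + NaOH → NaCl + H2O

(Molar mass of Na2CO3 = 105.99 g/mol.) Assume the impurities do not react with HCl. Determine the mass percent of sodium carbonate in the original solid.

81.47 %

n(HCl) added = 0.02409 × 0.8600 = 0.02072 mol
n(NaOH) used in back-titration = 0.03836 × 0.4182 = 0.01604 mol
n(HCl) left over = 0.01604 mol (1:1 ratio)
n(HCl) consumed by analyte = 0.02072 − 0.01604 = 4.675 × 10^-3 mol
From the 1:2 ratio, n(Na2CO3) = 1/2 × 4.675 × 10^-3 = 2.338 × 10^-3 mol
mass of Na2CO3 = 2.338 × 10^-3 × 105.99 = 0.2478 g
% Na2CO3 = 0.2478 / 0.3041 × 100 = 81.47 %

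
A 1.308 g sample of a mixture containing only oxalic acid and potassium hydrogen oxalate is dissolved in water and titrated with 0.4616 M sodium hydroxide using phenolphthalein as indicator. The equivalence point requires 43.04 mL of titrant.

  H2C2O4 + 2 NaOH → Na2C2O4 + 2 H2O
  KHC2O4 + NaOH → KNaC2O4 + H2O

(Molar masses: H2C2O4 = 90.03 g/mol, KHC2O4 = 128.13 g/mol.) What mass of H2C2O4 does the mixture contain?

n(NaOH) = 0.04304 × 0.4616 = 0.01987 mol
Let x = n(H2C2O4), y = n(KHC2O4).
Titrant: 2x + 1y = 0.01987;  mass: 90.03x + 128.13y = 1.308
Solving, x = 7.445 × 10^-3 mol, y = 4.977 × 10^-3 mol
mass of H2C2O4 = 7.445 × 10^-3 × 90.03 = 0.6703 g

0.6703 g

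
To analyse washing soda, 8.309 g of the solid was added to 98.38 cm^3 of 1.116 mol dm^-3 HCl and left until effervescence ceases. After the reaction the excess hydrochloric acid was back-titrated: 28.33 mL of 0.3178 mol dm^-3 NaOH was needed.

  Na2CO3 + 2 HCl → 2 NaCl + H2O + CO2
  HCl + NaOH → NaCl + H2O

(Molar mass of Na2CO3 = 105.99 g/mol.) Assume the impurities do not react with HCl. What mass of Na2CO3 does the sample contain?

n(HCl) added = 0.09838 × 1.116 = 0.1098 mol
n(NaOH) used in back-titration = 0.02833 × 0.3178 = 9.003 × 10^-3 mol
n(HCl) left over = 9.003 × 10^-3 mol (1:1 ratio)
n(HCl) consumed by analyte = 0.1098 − 9.003 × 10^-3 = 0.1008 mol
From the 1:2 ratio, n(Na2CO3) = 1/2 × 0.1008 = 0.05039 mol
mass of Na2CO3 = 0.05039 × 105.99 = 5.341 g

5.341 g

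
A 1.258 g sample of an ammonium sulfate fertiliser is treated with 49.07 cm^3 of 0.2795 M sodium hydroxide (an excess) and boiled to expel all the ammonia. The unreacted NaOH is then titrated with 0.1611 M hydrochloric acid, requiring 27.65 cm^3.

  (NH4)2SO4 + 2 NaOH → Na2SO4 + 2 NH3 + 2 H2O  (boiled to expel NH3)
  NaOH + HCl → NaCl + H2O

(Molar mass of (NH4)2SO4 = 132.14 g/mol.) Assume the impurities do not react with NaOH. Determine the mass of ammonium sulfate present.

0.6119 g

n(NaOH) added = 0.04907 × 0.2795 = 0.01372 mol
n(HCl) used in back-titration = 0.02765 × 0.1611 = 4.454 × 10^-3 mol
n(NaOH) left over = 4.454 × 10^-3 mol (1:1 ratio)
n(NaOH) consumed by analyte = 0.01372 − 4.454 × 10^-3 = 9.261 × 10^-3 mol
From the 1:2 ratio, n((NH4)2SO4) = 1/2 × 9.261 × 10^-3 = 4.630 × 10^-3 mol
mass of (NH4)2SO4 = 4.630 × 10^-3 × 132.14 = 0.6119 g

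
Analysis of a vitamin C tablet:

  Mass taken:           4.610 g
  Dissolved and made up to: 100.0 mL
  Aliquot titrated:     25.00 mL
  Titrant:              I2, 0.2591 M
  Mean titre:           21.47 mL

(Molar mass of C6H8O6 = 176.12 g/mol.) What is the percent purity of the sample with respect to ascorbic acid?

C6H8O6 + I2 → C6H6O6 + 2 HI
n(I2) per titration = 0.02147 × 0.2591 = 5.563 × 10^-3 mol
n(C6H8O6) in each aliquot = 5.563 × 10^-3 mol (1:1 ratio)
n(C6H8O6) in the whole flask = 5.563 × 10^-3 × 100.0/25.00 = 0.02225 mol
mass of C6H8O6 = 0.02225 × 176.12 = 3.919 g
% C6H8O6 = 3.919 / 4.610 × 100 = 85.01 %

85.01 %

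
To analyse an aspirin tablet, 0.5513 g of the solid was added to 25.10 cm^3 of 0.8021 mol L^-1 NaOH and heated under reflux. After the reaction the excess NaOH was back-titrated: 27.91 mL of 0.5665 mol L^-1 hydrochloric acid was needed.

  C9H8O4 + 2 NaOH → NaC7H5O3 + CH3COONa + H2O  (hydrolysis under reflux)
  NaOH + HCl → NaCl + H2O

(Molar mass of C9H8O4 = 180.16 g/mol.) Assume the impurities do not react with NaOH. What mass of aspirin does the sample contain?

0.3893 g

n(NaOH) added = 0.02510 × 0.8021 = 0.02013 mol
n(HCl) used in back-titration = 0.02791 × 0.5665 = 0.01581 mol
n(NaOH) left over = 0.01581 mol (1:1 ratio)
n(NaOH) consumed by analyte = 0.02013 − 0.01581 = 4.322 × 10^-3 mol
From the 1:2 ratio, n(C9H8O4) = 1/2 × 4.322 × 10^-3 = 2.161 × 10^-3 mol
mass of C9H8O4 = 2.161 × 10^-3 × 180.16 = 0.3893 g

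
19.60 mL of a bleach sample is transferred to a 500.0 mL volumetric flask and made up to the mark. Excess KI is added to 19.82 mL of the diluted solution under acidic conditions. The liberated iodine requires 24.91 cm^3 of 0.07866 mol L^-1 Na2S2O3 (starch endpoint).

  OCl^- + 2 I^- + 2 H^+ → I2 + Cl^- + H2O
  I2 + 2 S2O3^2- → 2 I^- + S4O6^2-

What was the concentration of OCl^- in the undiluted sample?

n(S2O3^2-) = 0.02491 × 0.07866 = 1.959 × 10^-3 mol
n(I2) = n(S2O3^2-)/2 = 9.797 × 10^-4 mol
n(OCl^-) in the aliquot = 9.797 × 10^-4 mol (1:1 ratio)
[OCl^-]_dilute = 9.797 × 10^-4 / 0.01982 = 0.04943 mol/L
[OCl^-]_original = 0.04943 × 500.0/19.60 = 1.261 mol/L

1.261 mol/L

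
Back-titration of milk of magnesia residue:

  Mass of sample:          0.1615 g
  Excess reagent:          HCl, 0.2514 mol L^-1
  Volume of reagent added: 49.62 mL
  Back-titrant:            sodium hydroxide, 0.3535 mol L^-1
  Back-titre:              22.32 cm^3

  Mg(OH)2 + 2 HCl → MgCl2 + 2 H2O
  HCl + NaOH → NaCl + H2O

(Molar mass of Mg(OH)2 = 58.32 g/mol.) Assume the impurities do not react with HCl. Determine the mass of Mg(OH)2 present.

n(HCl) added = 0.04962 × 0.2514 = 0.01247 mol
n(NaOH) used in back-titration = 0.02232 × 0.3535 = 7.890 × 10^-3 mol
n(HCl) left over = 7.890 × 10^-3 mol (1:1 ratio)
n(HCl) consumed by analyte = 0.01247 − 7.890 × 10^-3 = 4.584 × 10^-3 mol
From the 1:2 ratio, n(Mg(OH)2) = 1/2 × 4.584 × 10^-3 = 2.292 × 10^-3 mol
mass of Mg(OH)2 = 2.292 × 10^-3 × 58.32 = 0.1337 g

0.1337 g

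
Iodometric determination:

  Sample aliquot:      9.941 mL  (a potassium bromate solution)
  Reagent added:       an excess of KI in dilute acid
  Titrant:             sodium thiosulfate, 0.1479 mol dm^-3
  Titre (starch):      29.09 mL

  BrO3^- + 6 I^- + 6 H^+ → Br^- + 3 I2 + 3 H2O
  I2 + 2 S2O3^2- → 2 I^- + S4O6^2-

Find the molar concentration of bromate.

0.07213 mol/L

n(S2O3^2-) = 0.02909 × 0.1479 = 4.302 × 10^-3 mol
n(I2) = n(S2O3^2-)/2 = 2.151 × 10^-3 mol
From the 1:3 ratio, n(BrO3^-) in the aliquot = 1/3 × 2.151 × 10^-3 = 7.171 × 10^-4 mol
[BrO3^-] = 7.171 × 10^-4 / 0.009941 = 0.07213 mol/L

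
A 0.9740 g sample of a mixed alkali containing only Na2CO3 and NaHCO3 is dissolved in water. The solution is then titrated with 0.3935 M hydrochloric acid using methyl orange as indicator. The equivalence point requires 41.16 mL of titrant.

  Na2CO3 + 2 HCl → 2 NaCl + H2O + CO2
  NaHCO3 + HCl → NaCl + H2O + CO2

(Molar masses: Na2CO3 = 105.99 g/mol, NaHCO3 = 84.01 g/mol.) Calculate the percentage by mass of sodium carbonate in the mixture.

n(HCl) = 0.04116 × 0.3935 = 0.01620 mol
Let x = n(Na2CO3), y = n(NaHCO3).
Titrant: 2x + 1y = 0.01620;  mass: 105.99x + 84.01y = 0.9740
Solving, x = 6.234 × 10^-3 mol, y = 3.729 × 10^-3 mol
mass of Na2CO3 = 6.234 × 10^-3 × 105.99 = 0.6607 g
% Na2CO3 = 0.6607 / 0.9740 × 100 = 67.83 %

67.83 %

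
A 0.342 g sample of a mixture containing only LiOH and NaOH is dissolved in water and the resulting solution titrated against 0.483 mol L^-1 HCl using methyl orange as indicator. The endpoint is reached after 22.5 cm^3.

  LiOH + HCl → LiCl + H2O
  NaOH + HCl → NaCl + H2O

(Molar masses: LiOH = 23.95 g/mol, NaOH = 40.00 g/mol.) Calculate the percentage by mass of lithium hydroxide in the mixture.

n(HCl) = 0.0225 × 0.483 = 0.0109 mol
Let x = n(LiOH), y = n(NaOH).
Titrant: 1x + 1y = 0.0109;  mass: 23.95x + 40.00y = 0.342
Solving, x = 5.78 × 10^-3 mol, y = 5.09 × 10^-3 mol
mass of LiOH = 5.78 × 10^-3 × 23.95 = 0.138 g
% LiOH = 0.138 / 0.342 × 100 = 40.4 %

40.4 %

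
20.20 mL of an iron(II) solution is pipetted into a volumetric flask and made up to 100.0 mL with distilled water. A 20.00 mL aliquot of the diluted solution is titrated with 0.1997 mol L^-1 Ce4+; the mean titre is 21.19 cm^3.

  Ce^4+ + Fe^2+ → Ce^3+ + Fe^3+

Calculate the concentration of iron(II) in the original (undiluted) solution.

1.047 mol/L

n(Ce4+) = 0.02119 × 0.1997 = 4.232 × 10^-3 mol
n(Fe2+) in the aliquot = 4.232 × 10^-3 mol (1:1 ratio)
[Fe2+]_dilute = 4.232 × 10^-3 / 0.02000 = 0.2116 mol/L
Dilution factor = 100.0 / 20.20 = 4.950
[Fe2+]_stock = 0.2116 × 4.950 = 1.047 mol/L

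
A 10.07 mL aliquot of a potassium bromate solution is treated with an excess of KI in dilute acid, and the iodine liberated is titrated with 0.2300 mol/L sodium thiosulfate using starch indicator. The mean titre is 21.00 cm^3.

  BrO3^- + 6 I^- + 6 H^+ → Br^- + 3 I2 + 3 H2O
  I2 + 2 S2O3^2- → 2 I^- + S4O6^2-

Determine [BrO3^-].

0.07994 mol/L

n(S2O3^2-) = 0.02100 × 0.2300 = 4.830 × 10^-3 mol
n(I2) = n(S2O3^2-)/2 = 2.415 × 10^-3 mol
From the 1:3 ratio, n(BrO3^-) in the aliquot = 1/3 × 2.415 × 10^-3 = 8.050 × 10^-4 mol
[BrO3^-] = 8.050 × 10^-4 / 0.01007 = 0.07994 mol/L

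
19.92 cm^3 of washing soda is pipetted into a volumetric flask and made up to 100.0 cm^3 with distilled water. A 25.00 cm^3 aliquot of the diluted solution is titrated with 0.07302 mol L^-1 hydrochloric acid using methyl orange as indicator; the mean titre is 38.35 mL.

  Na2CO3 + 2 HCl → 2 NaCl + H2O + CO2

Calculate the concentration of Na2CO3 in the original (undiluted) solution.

0.2812 mol/L

n(HCl) = 0.03835 × 0.07302 = 2.800 × 10^-3 mol
From the 1:2 ratio, n(Na2CO3) in the aliquot = 1/2 × 2.800 × 10^-3 = 1.400 × 10^-3 mol
[Na2CO3]_dilute = 1.400 × 10^-3 / 0.02500 = 0.05601 mol/L
Dilution factor = 100.0 / 19.92 = 5.020
[Na2CO3]_stock = 0.05601 × 5.020 = 0.2812 mol/L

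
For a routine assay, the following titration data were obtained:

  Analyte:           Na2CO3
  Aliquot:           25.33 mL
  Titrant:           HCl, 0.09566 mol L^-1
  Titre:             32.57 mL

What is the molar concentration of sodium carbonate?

Na2CO3 + 2 HCl → 2 NaCl + H2O + CO2
n(HCl) = 0.03257 L × 0.09566 mol/L = 3.116 × 10^-3 mol
From the 1:2 mole ratio, n(Na2CO3) = 1/2 × 3.116 × 10^-3 = 1.558 × 10^-3 mol
[Na2CO3] = 1.558 × 10^-3 mol / 0.02533 L = 0.06150 mol/L

0.06150 mol/L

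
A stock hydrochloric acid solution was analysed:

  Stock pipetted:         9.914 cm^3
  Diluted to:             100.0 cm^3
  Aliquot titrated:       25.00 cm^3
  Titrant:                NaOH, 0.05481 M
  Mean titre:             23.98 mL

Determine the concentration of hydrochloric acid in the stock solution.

HCl + NaOH → NaCl + H2O
n(NaOH) = 0.02398 × 0.05481 = 1.314 × 10^-3 mol
n(HCl) in the aliquot = 1.314 × 10^-3 mol (1:1 ratio)
[HCl]_dilute = 1.314 × 10^-3 / 0.02500 = 0.05257 mol/L
Dilution factor = 100.0 / 9.914 = 10.09
[HCl]_stock = 0.05257 × 10.09 = 0.5303 mol/L

0.5303 M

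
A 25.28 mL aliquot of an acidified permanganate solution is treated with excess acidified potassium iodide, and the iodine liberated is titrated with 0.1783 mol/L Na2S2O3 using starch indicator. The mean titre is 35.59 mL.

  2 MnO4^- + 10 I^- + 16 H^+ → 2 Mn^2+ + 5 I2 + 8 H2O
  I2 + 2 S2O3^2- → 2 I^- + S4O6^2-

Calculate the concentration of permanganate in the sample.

0.05020 mol/L

n(S2O3^2-) = 0.03559 × 0.1783 = 6.346 × 10^-3 mol
n(I2) = n(S2O3^2-)/2 = 3.173 × 10^-3 mol
From the 2:5 ratio, n(MnO4^-) in the aliquot = 2/5 × 3.173 × 10^-3 = 1.269 × 10^-3 mol
[MnO4^-] = 1.269 × 10^-3 / 0.02528 = 0.05020 mol/L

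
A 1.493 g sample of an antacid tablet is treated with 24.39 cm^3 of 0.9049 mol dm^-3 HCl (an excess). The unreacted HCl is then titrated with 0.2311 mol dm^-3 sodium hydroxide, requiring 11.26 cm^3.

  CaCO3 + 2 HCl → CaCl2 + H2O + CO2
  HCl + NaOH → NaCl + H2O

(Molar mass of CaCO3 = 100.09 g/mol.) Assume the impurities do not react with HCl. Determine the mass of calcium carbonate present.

n(HCl) added = 0.02439 × 0.9049 = 0.02207 mol
n(NaOH) used in back-titration = 0.01126 × 0.2311 = 2.602 × 10^-3 mol
n(HCl) left over = 2.602 × 10^-3 mol (1:1 ratio)
n(HCl) consumed by analyte = 0.02207 − 2.602 × 10^-3 = 0.01947 mol
From the 1:2 ratio, n(CaCO3) = 1/2 × 0.01947 = 9.734 × 10^-3 mol
mass of CaCO3 = 9.734 × 10^-3 × 100.09 = 0.9743 g

0.9743 g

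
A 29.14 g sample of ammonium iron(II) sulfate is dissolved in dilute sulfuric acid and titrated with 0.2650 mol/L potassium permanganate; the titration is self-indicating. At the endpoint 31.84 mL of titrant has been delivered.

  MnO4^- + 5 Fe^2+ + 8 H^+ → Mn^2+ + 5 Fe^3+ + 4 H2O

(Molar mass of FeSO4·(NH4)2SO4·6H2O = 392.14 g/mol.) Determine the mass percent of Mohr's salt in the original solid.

n(KMnO4) = 0.03184 L × 0.2650 mol/L = 8.438 × 10^-3 mol
From the 5:1 ratio, n(FeSO4·(NH4)2SO4·6H2O) = 5/1 × 8.438 × 10^-3 = 0.04219 mol
mass of FeSO4·(NH4)2SO4·6H2O = 0.04219 × 392.14 g/mol = 16.54 g
% FeSO4·(NH4)2SO4·6H2O = 16.54 / 29.14 × 100 = 56.77 %

56.77 %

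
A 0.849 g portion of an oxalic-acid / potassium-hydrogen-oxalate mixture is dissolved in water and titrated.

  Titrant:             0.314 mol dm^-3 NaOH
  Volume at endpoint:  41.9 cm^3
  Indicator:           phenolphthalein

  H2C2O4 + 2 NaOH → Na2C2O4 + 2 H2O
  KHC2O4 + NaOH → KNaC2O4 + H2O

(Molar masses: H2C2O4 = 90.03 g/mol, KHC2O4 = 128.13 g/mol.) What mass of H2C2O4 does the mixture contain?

0.453 g

n(NaOH) = 0.0419 × 0.314 = 0.0132 mol
Let x = n(H2C2O4), y = n(KHC2O4).
Titrant: 2x + 1y = 0.0132;  mass: 90.03x + 128.13y = 0.849
Solving, x = 5.03 × 10^-3 mol, y = 3.09 × 10^-3 mol
mass of H2C2O4 = 5.03 × 10^-3 × 90.03 = 0.453 g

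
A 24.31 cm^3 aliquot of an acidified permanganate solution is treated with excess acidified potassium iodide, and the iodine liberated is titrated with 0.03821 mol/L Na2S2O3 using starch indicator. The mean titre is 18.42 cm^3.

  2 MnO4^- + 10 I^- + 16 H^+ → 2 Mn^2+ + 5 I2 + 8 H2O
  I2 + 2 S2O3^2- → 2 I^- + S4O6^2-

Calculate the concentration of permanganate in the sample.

n(S2O3^2-) = 0.01842 × 0.03821 = 7.038 × 10^-4 mol
n(I2) = n(S2O3^2-)/2 = 3.519 × 10^-4 mol
From the 2:5 ratio, n(MnO4^-) in the aliquot = 2/5 × 3.519 × 10^-4 = 1.408 × 10^-4 mol
[MnO4^-] = 1.408 × 10^-4 / 0.02431 = 0.005790 mol/L

0.005790 mol/L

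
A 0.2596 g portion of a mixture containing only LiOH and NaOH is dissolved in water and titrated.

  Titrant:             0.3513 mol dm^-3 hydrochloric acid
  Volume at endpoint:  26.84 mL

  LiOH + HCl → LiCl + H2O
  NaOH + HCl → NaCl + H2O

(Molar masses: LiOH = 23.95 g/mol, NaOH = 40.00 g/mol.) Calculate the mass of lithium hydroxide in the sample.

0.1754 g

n(HCl) = 0.02684 × 0.3513 = 9.429 × 10^-3 mol
Let x = n(LiOH), y = n(NaOH).
Titrant: 1x + 1y = 9.429 × 10^-3;  mass: 23.95x + 40.00y = 0.2596
Solving, x = 7.324 × 10^-3 mol, y = 2.105 × 10^-3 mol
mass of LiOH = 7.324 × 10^-3 × 23.95 = 0.1754 g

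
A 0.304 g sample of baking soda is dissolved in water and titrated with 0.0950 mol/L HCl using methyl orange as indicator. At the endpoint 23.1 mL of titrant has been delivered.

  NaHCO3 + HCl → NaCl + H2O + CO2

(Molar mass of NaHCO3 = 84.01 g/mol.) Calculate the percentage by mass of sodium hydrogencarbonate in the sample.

n(HCl) = 0.0231 L × 0.0950 mol/L = 2.19 × 10^-3 mol
n(NaHCO3) = 2.19 × 10^-3 mol (1:1 ratio)
mass of NaHCO3 = 2.19 × 10^-3 × 84.01 g/mol = 0.184 g
% NaHCO3 = 0.184 / 0.304 × 100 = 60.6 %

60.6 %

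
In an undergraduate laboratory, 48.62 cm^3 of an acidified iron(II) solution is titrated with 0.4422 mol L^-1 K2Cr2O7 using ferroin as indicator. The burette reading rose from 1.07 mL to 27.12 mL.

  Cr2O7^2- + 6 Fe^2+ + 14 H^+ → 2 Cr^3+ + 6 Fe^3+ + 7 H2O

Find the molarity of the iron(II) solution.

n(K2Cr2O7) = 0.02605 L × 0.4422 mol/L = 0.01152 mol
From the 6:1 mole ratio, n(Fe2+) = 6/1 × 0.01152 = 0.06912 mol
[Fe2+] = 0.06912 mol / 0.04862 L = 1.422 mol/L

1.422 mol/L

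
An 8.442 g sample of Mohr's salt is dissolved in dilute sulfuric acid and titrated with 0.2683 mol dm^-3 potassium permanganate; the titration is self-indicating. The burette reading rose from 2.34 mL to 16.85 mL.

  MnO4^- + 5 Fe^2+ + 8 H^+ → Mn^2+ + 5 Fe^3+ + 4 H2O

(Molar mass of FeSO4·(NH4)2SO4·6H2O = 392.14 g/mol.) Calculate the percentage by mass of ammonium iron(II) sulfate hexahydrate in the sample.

n(KMnO4) = 0.01451 L × 0.2683 mol/L = 3.893 × 10^-3 mol
From the 5:1 ratio, n(FeSO4·(NH4)2SO4·6H2O) = 5/1 × 3.893 × 10^-3 = 0.01947 mol
mass of FeSO4·(NH4)2SO4·6H2O = 0.01947 × 392.14 g/mol = 7.633 g
% FeSO4·(NH4)2SO4·6H2O = 7.633 / 8.442 × 100 = 90.42 %

90.42 %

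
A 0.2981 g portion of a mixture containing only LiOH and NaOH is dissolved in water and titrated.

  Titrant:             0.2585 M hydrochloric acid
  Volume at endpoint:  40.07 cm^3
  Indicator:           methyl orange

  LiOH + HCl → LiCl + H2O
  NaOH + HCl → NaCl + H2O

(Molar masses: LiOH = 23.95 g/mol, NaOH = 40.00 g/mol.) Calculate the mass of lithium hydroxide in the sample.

n(HCl) = 0.04007 × 0.2585 = 0.01036 mol
Let x = n(LiOH), y = n(NaOH).
Titrant: 1x + 1y = 0.01036;  mass: 23.95x + 40.00y = 0.2981
Solving, x = 7.241 × 10^-3 mol, y = 3.117 × 10^-3 mol
mass of LiOH = 7.241 × 10^-3 × 23.95 = 0.1734 g

0.1734 g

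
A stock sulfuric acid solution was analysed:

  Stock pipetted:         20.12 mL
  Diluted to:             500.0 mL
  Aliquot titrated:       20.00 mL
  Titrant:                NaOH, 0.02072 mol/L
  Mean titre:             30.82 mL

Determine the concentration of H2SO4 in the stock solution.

0.3967 mol/L

H2SO4 + 2 NaOH → Na2SO4 + 2 H2O
n(NaOH) = 0.03082 × 0.02072 = 6.386 × 10^-4 mol
From the 1:2 ratio, n(H2SO4) in the aliquot = 1/2 × 6.386 × 10^-4 = 3.193 × 10^-4 mol
[H2SO4]_dilute = 3.193 × 10^-4 / 0.02000 = 0.01596 mol/L
Dilution factor = 500.0 / 20.12 = 24.85
[H2SO4]_stock = 0.01596 × 24.85 = 0.3967 mol/L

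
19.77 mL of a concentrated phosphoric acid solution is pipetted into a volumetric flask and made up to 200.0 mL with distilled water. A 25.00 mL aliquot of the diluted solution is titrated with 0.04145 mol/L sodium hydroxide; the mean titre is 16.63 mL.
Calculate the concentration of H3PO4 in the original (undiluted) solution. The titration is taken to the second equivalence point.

H3PO4 + 2 NaOH → Na2HPO4 + 2 H2O
n(NaOH) = 0.01663 × 0.04145 = 6.893 × 10^-4 mol
From the 1:2 ratio, n(H3PO4) in the aliquot = 1/2 × 6.893 × 10^-4 = 3.447 × 10^-4 mol
[H3PO4]_dilute = 3.447 × 10^-4 / 0.02500 = 0.01379 mol/L
Dilution factor = 200.0 / 19.77 = 10.12
[H3PO4]_stock = 0.01379 × 10.12 = 0.1395 mol/L

0.1395 mol/L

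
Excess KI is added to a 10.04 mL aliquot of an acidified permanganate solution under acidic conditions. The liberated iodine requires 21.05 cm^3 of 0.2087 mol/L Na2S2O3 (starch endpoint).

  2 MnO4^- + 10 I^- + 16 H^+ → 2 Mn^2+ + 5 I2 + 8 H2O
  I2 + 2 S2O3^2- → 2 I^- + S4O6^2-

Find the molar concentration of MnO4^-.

0.08751 mol/L

n(S2O3^2-) = 0.02105 × 0.2087 = 4.393 × 10^-3 mol
n(I2) = n(S2O3^2-)/2 = 2.197 × 10^-3 mol
From the 2:5 ratio, n(MnO4^-) in the aliquot = 2/5 × 2.197 × 10^-3 = 8.786 × 10^-4 mol
[MnO4^-] = 8.786 × 10^-4 / 0.01004 = 0.08751 mol/L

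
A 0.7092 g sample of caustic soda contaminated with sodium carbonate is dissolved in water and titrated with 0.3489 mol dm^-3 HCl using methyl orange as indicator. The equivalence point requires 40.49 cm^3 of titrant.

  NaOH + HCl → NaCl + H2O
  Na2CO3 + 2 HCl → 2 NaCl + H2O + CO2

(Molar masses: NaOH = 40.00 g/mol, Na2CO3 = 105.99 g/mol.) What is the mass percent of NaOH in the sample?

17.13 %

n(HCl) = 0.04049 × 0.3489 = 0.01413 mol
Let x = n(NaOH), y = n(Na2CO3).
Titrant: 1x + 2y = 0.01413;  mass: 40.00x + 105.99y = 0.7092
Solving, x = 3.036 × 10^-3 mol, y = 5.545 × 10^-3 mol
mass of NaOH = 3.036 × 10^-3 × 40.00 = 0.1215 g
% NaOH = 0.1215 / 0.7092 × 100 = 17.13 %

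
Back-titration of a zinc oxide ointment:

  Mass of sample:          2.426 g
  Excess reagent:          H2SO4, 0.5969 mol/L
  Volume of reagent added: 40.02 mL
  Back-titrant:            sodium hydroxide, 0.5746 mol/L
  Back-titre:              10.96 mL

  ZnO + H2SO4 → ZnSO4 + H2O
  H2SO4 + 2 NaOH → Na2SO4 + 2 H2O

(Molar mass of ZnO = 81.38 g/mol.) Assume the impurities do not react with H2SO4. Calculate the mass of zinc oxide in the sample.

1.688 g

n(H2SO4) added = 0.04002 × 0.5969 = 0.02389 mol
n(NaOH) used in back-titration = 0.01096 × 0.5746 = 6.298 × 10^-3 mol
From the 1:2 ratio, n(H2SO4) left over = 1/2 × 6.298 × 10^-3 = 3.149 × 10^-3 mol
n(H2SO4) consumed by analyte = 0.02389 − 3.149 × 10^-3 = 0.02074 mol
n(ZnO) = 0.02074 mol (1:1 ratio)
mass of ZnO = 0.02074 × 81.38 = 1.688 g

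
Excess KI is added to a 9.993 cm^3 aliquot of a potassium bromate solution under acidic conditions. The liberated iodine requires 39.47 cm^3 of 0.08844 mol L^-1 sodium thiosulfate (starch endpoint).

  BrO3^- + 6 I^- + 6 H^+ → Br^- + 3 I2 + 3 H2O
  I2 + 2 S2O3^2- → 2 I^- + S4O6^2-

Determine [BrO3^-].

0.05822 mol/L

n(S2O3^2-) = 0.03947 × 0.08844 = 3.491 × 10^-3 mol
n(I2) = n(S2O3^2-)/2 = 1.745 × 10^-3 mol
From the 1:3 ratio, n(BrO3^-) in the aliquot = 1/3 × 1.745 × 10^-3 = 5.818 × 10^-4 mol
[BrO3^-] = 5.818 × 10^-4 / 0.009993 = 0.05822 mol/L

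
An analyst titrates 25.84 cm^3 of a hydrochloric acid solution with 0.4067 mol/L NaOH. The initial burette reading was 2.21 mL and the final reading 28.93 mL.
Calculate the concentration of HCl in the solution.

HCl + NaOH → NaCl + H2O
n(NaOH) = 0.02672 L × 0.4067 mol/L = 0.01087 mol
n(HCl) = 0.01087 mol (1:1 mole ratio)
[HCl] = 0.01087 mol / 0.02584 L = 0.4206 mol/L

0.4206 mol/L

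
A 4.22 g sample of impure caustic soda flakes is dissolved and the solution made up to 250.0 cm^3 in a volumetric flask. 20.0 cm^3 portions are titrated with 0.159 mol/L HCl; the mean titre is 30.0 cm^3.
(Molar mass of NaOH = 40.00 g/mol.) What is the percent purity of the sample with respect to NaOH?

56.5 %

NaOH + HCl → NaCl + H2O
n(HCl) per titration = 0.0300 × 0.159 = 4.77 × 10^-3 mol
n(NaOH) in each aliquot = 4.77 × 10^-3 mol (1:1 ratio)
n(NaOH) in the whole flask = 4.77 × 10^-3 × 250.0/20.0 = 0.0596 mol
mass of NaOH = 0.0596 × 40.00 = 2.39 g
% NaOH = 2.39 / 4.22 × 100 = 56.5 %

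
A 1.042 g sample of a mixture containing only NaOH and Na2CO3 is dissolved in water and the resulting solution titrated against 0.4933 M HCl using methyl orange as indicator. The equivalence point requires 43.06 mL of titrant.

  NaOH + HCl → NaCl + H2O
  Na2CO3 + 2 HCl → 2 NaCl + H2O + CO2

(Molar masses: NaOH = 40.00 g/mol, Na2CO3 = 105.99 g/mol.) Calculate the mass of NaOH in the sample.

n(HCl) = 0.04306 × 0.4933 = 0.02124 mol
Let x = n(NaOH), y = n(Na2CO3).
Titrant: 1x + 2y = 0.02124;  mass: 40.00x + 105.99y = 1.042
Solving, x = 6.440 × 10^-3 mol, y = 7.401 × 10^-3 mol
mass of NaOH = 6.440 × 10^-3 × 40.00 = 0.2576 g

0.2576 g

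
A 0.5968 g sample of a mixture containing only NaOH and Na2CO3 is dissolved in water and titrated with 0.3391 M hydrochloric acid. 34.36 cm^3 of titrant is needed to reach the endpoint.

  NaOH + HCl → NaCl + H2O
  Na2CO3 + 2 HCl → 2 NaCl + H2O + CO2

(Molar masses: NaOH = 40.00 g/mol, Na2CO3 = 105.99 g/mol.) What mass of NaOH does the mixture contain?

n(HCl) = 0.03436 × 0.3391 = 0.01165 mol
Let x = n(NaOH), y = n(Na2CO3).
Titrant: 1x + 2y = 0.01165;  mass: 40.00x + 105.99y = 0.5968
Solving, x = 1.591 × 10^-3 mol, y = 5.030 × 10^-3 mol
mass of NaOH = 1.591 × 10^-3 × 40.00 = 0.06362 g

0.06362 g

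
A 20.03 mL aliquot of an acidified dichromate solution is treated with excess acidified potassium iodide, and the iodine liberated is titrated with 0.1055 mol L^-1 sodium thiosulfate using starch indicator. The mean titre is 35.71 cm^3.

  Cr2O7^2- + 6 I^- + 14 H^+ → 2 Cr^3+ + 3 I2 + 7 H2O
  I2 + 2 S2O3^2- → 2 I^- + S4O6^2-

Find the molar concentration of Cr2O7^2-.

0.03135 mol/L

n(S2O3^2-) = 0.03571 × 0.1055 = 3.767 × 10^-3 mol
n(I2) = n(S2O3^2-)/2 = 1.884 × 10^-3 mol
From the 1:3 ratio, n(Cr2O7^2-) in the aliquot = 1/3 × 1.884 × 10^-3 = 6.279 × 10^-4 mol
[Cr2O7^2-] = 6.279 × 10^-4 / 0.02003 = 0.03135 mol/L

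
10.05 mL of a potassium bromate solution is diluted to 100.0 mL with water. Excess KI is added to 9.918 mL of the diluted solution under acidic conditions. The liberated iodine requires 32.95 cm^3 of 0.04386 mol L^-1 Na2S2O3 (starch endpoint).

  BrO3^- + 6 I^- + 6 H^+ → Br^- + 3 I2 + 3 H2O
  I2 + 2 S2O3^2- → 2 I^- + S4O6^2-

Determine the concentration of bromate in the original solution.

n(S2O3^2-) = 0.03295 × 0.04386 = 1.445 × 10^-3 mol
n(I2) = n(S2O3^2-)/2 = 7.226 × 10^-4 mol
From the 1:3 ratio, n(BrO3^-) in the aliquot = 1/3 × 7.226 × 10^-4 = 2.409 × 10^-4 mol
[BrO3^-]_dilute = 2.409 × 10^-4 / 0.009918 = 0.02429 mol/L
[BrO3^-]_original = 0.02429 × 100.0/10.05 = 0.2416 mol/L

0.2416 mol/L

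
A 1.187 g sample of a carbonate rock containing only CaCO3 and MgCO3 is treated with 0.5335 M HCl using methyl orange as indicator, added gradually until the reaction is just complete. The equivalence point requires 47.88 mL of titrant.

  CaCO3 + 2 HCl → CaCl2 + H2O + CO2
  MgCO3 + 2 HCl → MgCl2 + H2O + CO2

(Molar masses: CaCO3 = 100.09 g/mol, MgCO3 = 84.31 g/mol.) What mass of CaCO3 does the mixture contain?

n(HCl) = 0.04788 × 0.5335 = 0.02554 mol
Let x = n(CaCO3), y = n(MgCO3).
Titrant: 2x + 2y = 0.02554;  mass: 100.09x + 84.31y = 1.187
Solving, x = 6.983 × 10^-3 mol, y = 5.789 × 10^-3 mol
mass of CaCO3 = 6.983 × 10^-3 × 100.09 = 0.6989 g

0.6989 g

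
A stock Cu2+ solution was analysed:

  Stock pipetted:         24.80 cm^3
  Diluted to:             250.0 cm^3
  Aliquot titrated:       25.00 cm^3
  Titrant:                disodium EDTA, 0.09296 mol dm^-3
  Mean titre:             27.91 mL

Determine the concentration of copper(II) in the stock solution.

1.046 mol/L

Cu^2+ + EDTA^4- → [Cu(EDTA)]^2-
n(EDTA) = 0.02791 × 0.09296 = 2.595 × 10^-3 mol
n(Cu2+) in the aliquot = 2.595 × 10^-3 mol (1:1 ratio)
[Cu2+]_dilute = 2.595 × 10^-3 / 0.02500 = 0.1038 mol/L
Dilution factor = 250.0 / 24.80 = 10.08
[Cu2+]_stock = 0.1038 × 10.08 = 1.046 mol/L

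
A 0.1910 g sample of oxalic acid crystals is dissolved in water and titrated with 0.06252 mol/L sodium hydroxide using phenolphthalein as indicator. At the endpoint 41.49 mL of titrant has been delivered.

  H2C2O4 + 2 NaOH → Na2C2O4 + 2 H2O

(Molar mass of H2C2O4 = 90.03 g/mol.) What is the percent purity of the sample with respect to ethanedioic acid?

n(NaOH) = 0.04149 L × 0.06252 mol/L = 2.594 × 10^-3 mol
From the 1:2 ratio, n(H2C2O4) = 1/2 × 2.594 × 10^-3 = 1.297 × 10^-3 mol
mass of H2C2O4 = 1.297 × 10^-3 × 90.03 g/mol = 0.1168 g
% H2C2O4 = 0.1168 / 0.1910 × 100 = 61.13 %

61.13 %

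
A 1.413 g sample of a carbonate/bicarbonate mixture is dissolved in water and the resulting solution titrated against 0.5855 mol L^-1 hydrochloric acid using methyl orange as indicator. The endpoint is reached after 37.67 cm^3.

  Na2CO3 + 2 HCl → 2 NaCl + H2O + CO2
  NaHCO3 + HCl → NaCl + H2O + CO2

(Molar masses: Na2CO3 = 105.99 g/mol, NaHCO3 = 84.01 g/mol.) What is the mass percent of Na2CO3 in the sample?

n(HCl) = 0.03767 × 0.5855 = 0.02206 mol
Let x = n(Na2CO3), y = n(NaHCO3).
Titrant: 2x + 1y = 0.02206;  mass: 105.99x + 84.01y = 1.413
Solving, x = 7.092 × 10^-3 mol, y = 7.872 × 10^-3 mol
mass of Na2CO3 = 7.092 × 10^-3 × 105.99 = 0.7517 g
% Na2CO3 = 0.7517 / 1.413 × 100 = 53.20 %

53.20 %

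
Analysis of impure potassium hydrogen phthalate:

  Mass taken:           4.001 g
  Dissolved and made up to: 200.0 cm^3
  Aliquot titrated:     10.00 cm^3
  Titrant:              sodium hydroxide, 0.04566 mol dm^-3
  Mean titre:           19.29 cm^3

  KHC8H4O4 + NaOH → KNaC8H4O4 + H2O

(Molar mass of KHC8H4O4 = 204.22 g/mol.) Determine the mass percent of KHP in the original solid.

n(NaOH) per titration = 0.01929 × 0.04566 = 8.808 × 10^-4 mol
n(KHC8H4O4) in each aliquot = 8.808 × 10^-4 mol (1:1 ratio)
n(KHC8H4O4) in the whole flask = 8.808 × 10^-4 × 200.0/10.00 = 0.01762 mol
mass of KHC8H4O4 = 0.01762 × 204.22 = 3.597 g
% KHC8H4O4 = 3.597 / 4.001 × 100 = 89.91 %

89.91 %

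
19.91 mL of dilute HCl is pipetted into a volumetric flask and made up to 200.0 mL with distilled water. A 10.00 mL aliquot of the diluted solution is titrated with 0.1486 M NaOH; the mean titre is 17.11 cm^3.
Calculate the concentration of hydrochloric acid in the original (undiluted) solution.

2.554 M

HCl + NaOH → NaCl + H2O
n(NaOH) = 0.01711 × 0.1486 = 2.543 × 10^-3 mol
n(HCl) in the aliquot = 2.543 × 10^-3 mol (1:1 ratio)
[HCl]_dilute = 2.543 × 10^-3 / 0.01000 = 0.2543 mol/L
Dilution factor = 200.0 / 19.91 = 10.05
[HCl]_stock = 0.2543 × 10.05 = 2.554 mol/L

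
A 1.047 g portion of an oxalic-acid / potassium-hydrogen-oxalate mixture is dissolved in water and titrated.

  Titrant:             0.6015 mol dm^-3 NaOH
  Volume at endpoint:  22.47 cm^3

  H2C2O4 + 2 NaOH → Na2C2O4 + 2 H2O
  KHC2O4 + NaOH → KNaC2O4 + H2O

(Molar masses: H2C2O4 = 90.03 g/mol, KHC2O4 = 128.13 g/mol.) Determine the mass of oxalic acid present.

n(NaOH) = 0.02247 × 0.6015 = 0.01352 mol
Let x = n(H2C2O4), y = n(KHC2O4).
Titrant: 2x + 1y = 0.01352;  mass: 90.03x + 128.13y = 1.047
Solving, x = 4.119 × 10^-3 mol, y = 5.277 × 10^-3 mol
mass of H2C2O4 = 4.119 × 10^-3 × 90.03 = 0.3709 g

0.3709 g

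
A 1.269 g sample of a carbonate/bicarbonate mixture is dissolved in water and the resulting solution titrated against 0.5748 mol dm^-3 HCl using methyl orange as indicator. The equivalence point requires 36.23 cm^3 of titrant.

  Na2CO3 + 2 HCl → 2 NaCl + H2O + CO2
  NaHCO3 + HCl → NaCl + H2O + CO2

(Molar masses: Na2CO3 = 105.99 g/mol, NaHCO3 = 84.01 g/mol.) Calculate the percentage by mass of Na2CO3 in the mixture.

n(HCl) = 0.03623 × 0.5748 = 0.02083 mol
Let x = n(Na2CO3), y = n(NaHCO3).
Titrant: 2x + 1y = 0.02083;  mass: 105.99x + 84.01y = 1.269
Solving, x = 7.746 × 10^-3 mol, y = 5.332 × 10^-3 mol
mass of Na2CO3 = 7.746 × 10^-3 × 105.99 = 0.8210 g
% Na2CO3 = 0.8210 / 1.269 × 100 = 64.70 %

64.70 %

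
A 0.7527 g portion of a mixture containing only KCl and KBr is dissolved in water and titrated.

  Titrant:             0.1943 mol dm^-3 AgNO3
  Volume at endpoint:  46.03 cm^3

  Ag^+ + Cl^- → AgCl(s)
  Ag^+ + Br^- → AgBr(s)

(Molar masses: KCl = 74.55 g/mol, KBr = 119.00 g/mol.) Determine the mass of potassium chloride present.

0.5226 g

n(AgNO3) = 0.04603 × 0.1943 = 8.944 × 10^-3 mol
Let x = n(KCl), y = n(KBr).
Titrant: 1x + 1y = 8.944 × 10^-3;  mass: 74.55x + 119.00y = 0.7527
Solving, x = 7.010 × 10^-3 mol, y = 1.934 × 10^-3 mol
mass of KCl = 7.010 × 10^-3 × 74.55 = 0.5226 g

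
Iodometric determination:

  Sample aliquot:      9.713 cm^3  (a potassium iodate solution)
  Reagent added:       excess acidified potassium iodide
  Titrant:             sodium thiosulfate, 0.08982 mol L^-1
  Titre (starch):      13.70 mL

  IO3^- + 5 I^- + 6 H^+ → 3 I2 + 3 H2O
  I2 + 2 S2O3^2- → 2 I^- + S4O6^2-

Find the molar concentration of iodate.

n(S2O3^2-) = 0.01370 × 0.08982 = 1.231 × 10^-3 mol
n(I2) = n(S2O3^2-)/2 = 6.153 × 10^-4 mol
From the 1:3 ratio, n(IO3^-) in the aliquot = 1/3 × 6.153 × 10^-4 = 2.051 × 10^-4 mol
[IO3^-] = 2.051 × 10^-4 / 0.009713 = 0.02111 mol/L

0.02111 mol/L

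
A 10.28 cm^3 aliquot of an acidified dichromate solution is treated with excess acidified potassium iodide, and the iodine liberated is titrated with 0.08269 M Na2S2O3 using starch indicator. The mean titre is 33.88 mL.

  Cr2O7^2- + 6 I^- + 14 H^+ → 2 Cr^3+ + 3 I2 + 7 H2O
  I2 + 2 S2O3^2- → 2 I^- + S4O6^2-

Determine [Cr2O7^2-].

n(S2O3^2-) = 0.03388 × 0.08269 = 2.802 × 10^-3 mol
n(I2) = n(S2O3^2-)/2 = 1.401 × 10^-3 mol
From the 1:3 ratio, n(Cr2O7^2-) in the aliquot = 1/3 × 1.401 × 10^-3 = 4.669 × 10^-4 mol
[Cr2O7^2-] = 4.669 × 10^-4 / 0.01028 = 0.04542 mol/L

0.04542 M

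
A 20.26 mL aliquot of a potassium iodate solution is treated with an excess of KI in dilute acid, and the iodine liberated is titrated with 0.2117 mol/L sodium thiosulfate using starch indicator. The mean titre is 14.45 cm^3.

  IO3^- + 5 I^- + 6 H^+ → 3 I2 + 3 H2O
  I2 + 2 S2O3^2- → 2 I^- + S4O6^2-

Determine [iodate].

n(S2O3^2-) = 0.01445 × 0.2117 = 3.059 × 10^-3 mol
n(I2) = n(S2O3^2-)/2 = 1.530 × 10^-3 mol
From the 1:3 ratio, n(IO3^-) in the aliquot = 1/3 × 1.530 × 10^-3 = 5.098 × 10^-4 mol
[IO3^-] = 5.098 × 10^-4 / 0.02026 = 0.02517 mol/L

0.02517 mol/L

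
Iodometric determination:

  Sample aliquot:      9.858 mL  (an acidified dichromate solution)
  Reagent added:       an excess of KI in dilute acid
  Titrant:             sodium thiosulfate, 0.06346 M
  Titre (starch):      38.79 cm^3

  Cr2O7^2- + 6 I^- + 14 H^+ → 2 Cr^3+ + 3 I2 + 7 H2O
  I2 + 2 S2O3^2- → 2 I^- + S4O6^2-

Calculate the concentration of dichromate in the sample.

n(S2O3^2-) = 0.03879 × 0.06346 = 2.462 × 10^-3 mol
n(I2) = n(S2O3^2-)/2 = 1.231 × 10^-3 mol
From the 1:3 ratio, n(Cr2O7^2-) in the aliquot = 1/3 × 1.231 × 10^-3 = 4.103 × 10^-4 mol
[Cr2O7^2-] = 4.103 × 10^-4 / 0.009858 = 0.04162 mol/L

0.04162 M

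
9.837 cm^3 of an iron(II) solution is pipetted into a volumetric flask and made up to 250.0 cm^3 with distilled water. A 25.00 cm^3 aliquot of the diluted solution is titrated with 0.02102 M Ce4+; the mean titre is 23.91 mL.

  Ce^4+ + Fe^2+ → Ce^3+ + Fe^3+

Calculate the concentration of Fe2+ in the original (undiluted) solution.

0.5109 M

n(Ce4+) = 0.02391 × 0.02102 = 5.026 × 10^-4 mol
n(Fe2+) in the aliquot = 5.026 × 10^-4 mol (1:1 ratio)
[Fe2+]_dilute = 5.026 × 10^-4 / 0.02500 = 0.02010 mol/L
Dilution factor = 250.0 / 9.837 = 25.41
[Fe2+]_stock = 0.02010 × 25.41 = 0.5109 mol/L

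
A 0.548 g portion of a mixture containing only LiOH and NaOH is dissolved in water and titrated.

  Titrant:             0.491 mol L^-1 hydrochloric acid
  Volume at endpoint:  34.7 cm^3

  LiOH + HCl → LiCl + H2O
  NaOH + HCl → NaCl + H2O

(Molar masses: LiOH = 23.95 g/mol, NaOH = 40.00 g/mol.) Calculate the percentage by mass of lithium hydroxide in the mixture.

36.4 %

n(HCl) = 0.0347 × 0.491 = 0.0170 mol
Let x = n(LiOH), y = n(NaOH).
Titrant: 1x + 1y = 0.0170;  mass: 23.95x + 40.00y = 0.548
Solving, x = 8.32 × 10^-3 mol, y = 8.72 × 10^-3 mol
mass of LiOH = 8.32 × 10^-3 × 23.95 = 0.199 g
% LiOH = 0.199 / 0.548 × 100 = 36.4 %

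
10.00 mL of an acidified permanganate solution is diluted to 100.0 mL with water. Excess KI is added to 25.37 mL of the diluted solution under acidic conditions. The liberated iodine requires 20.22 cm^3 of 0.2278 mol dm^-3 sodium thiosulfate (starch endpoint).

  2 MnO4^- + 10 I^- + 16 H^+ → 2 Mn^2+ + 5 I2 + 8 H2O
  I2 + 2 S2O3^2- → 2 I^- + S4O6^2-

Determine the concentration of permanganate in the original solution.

0.3631 mol/L

n(S2O3^2-) = 0.02022 × 0.2278 = 4.606 × 10^-3 mol
n(I2) = n(S2O3^2-)/2 = 2.303 × 10^-3 mol
From the 2:5 ratio, n(MnO4^-) in the aliquot = 2/5 × 2.303 × 10^-3 = 9.212 × 10^-4 mol
[MnO4^-]_dilute = 9.212 × 10^-4 / 0.02537 = 0.03631 mol/L
[MnO4^-]_original = 0.03631 × 100.0/10.00 = 0.3631 mol/L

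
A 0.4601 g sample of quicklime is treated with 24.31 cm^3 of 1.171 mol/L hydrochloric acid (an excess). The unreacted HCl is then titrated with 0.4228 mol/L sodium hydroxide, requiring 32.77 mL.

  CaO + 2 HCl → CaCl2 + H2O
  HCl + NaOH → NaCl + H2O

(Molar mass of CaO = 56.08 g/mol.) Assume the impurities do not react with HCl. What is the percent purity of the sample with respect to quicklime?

89.05 %

n(HCl) added = 0.02431 × 1.171 = 0.02847 mol
n(NaOH) used in back-titration = 0.03277 × 0.4228 = 0.01386 mol
n(HCl) left over = 0.01386 mol (1:1 ratio)
n(HCl) consumed by analyte = 0.02847 − 0.01386 = 0.01461 mol
From the 1:2 ratio, n(CaO) = 1/2 × 0.01461 = 7.306 × 10^-3 mol
mass of CaO = 7.306 × 10^-3 × 56.08 = 0.4097 g
% CaO = 0.4097 / 0.4601 × 100 = 89.05 %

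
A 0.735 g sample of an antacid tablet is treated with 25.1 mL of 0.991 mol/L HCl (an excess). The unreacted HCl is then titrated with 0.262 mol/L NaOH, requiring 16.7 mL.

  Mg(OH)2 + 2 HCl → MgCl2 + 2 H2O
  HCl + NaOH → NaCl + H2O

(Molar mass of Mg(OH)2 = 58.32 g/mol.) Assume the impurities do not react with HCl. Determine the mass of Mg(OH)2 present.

0.598 g

n(HCl) added = 0.0251 × 0.991 = 0.0249 mol
n(NaOH) used in back-titration = 0.0167 × 0.262 = 4.38 × 10^-3 mol
n(HCl) left over = 4.38 × 10^-3 mol (1:1 ratio)
n(HCl) consumed by analyte = 0.0249 − 4.38 × 10^-3 = 0.0205 mol
From the 1:2 ratio, n(Mg(OH)2) = 1/2 × 0.0205 = 0.0102 mol
mass of Mg(OH)2 = 0.0102 × 58.32 = 0.598 g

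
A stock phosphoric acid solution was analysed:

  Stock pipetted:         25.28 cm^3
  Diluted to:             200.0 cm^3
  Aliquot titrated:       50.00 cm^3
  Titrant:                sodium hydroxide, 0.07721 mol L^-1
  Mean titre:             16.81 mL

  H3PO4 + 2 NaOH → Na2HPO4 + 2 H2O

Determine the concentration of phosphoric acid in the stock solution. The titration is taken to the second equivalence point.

0.1027 mol/L

n(NaOH) = 0.01681 × 0.07721 = 1.298 × 10^-3 mol
From the 1:2 ratio, n(H3PO4) in the aliquot = 1/2 × 1.298 × 10^-3 = 6.490 × 10^-4 mol
[H3PO4]_dilute = 6.490 × 10^-4 / 0.05000 = 0.01298 mol/L
Dilution factor = 200.0 / 25.28 = 7.911
[H3PO4]_stock = 0.01298 × 7.911 = 0.1027 mol/L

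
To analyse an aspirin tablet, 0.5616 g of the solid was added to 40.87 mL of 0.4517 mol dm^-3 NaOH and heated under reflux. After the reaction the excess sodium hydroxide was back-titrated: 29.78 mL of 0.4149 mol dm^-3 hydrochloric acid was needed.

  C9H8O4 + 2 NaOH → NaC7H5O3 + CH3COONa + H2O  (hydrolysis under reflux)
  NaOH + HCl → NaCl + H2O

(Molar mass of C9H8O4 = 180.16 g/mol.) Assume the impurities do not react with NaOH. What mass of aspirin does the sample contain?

n(NaOH) added = 0.04087 × 0.4517 = 0.01846 mol
n(HCl) used in back-titration = 0.02978 × 0.4149 = 0.01236 mol
n(NaOH) left over = 0.01236 mol (1:1 ratio)
n(NaOH) consumed by analyte = 0.01846 − 0.01236 = 6.105 × 10^-3 mol
From the 1:2 ratio, n(C9H8O4) = 1/2 × 6.105 × 10^-3 = 3.053 × 10^-3 mol
mass of C9H8O4 = 3.053 × 10^-3 × 180.16 = 0.5500 g

0.5500 g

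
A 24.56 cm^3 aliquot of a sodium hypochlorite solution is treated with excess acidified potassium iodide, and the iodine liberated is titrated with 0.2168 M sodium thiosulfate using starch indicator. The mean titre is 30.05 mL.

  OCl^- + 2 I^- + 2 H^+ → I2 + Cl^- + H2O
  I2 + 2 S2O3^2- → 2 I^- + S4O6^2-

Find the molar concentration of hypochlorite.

0.1326 M

n(S2O3^2-) = 0.03005 × 0.2168 = 6.515 × 10^-3 mol
n(I2) = n(S2O3^2-)/2 = 3.257 × 10^-3 mol
n(OCl^-) in the aliquot = 3.257 × 10^-3 mol (1:1 ratio)
[OCl^-] = 3.257 × 10^-3 / 0.02456 = 0.1326 mol/L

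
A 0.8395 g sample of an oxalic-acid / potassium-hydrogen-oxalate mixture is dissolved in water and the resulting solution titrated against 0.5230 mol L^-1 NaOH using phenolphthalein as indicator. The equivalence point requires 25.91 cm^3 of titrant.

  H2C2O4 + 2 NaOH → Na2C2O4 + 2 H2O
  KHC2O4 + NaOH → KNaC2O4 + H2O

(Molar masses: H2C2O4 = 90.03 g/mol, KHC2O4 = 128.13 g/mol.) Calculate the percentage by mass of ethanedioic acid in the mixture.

n(NaOH) = 0.02591 × 0.5230 = 0.01355 mol
Let x = n(H2C2O4), y = n(KHC2O4).
Titrant: 2x + 1y = 0.01355;  mass: 90.03x + 128.13y = 0.8395
Solving, x = 5.395 × 10^-3 mol, y = 2.761 × 10^-3 mol
mass of H2C2O4 = 5.395 × 10^-3 × 90.03 = 0.4857 g
% H2C2O4 = 0.4857 / 0.8395 × 100 = 57.86 %

57.86 %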